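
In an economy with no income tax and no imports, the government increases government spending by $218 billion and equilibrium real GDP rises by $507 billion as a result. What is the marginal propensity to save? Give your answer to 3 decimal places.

0.430

Implied spending multiplier k = ΔY/ΔG = 507/218 ≈ 2.3257.
Since k = 1/(1 − MPC), MPC = 1 − 1/k = 1 − ΔG/ΔY = 1 − 218/507 ≈ 0.570.
MPS = 1 − MPC = 0.430.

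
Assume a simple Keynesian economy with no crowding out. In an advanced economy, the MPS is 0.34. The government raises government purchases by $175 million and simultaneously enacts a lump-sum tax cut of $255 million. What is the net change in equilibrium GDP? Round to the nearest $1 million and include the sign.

MPC = 1 − MPS = 1 − 0.34 = 0.66.
Expenditure multiplier = 1/(1 − MPC) = 1/(1 − 0.66) = 1/0.34 ≈ 2.941.
ΔG contributes k·ΔG = (+$175 million) / 0.34 ≈ +$514.7 million.
ΔT of −$255 million changes first-round spending by −c·ΔT = +$168.3 million, contributing k·(−c·ΔT) = (+$168.3 million) / 0.34 = +$495 million.
Net ΔY = k(ΔG − c·ΔT) = (+$343.3 million) / 0.34 ≈ +$1,010 million.

+$1,010 million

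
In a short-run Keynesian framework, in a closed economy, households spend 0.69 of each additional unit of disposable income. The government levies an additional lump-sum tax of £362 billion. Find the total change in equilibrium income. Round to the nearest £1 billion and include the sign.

−£806 billion

A lump-sum tax change of +£362 billion shifts disposable income by −£362 billion; first-round consumption changes by −c × ΔT = −0.69 × (+£362 billion) = −£249.78 billion.
Expenditure multiplier = 1/(1 − MPC) = 1/(1 − 0.69) = 1/0.31 ≈ 3.226.
The tax multiplier is −c × k ≈ −2.226, so ΔY = k × (−c·ΔT) = (−£249.78 billion) / 0.31 ≈ −£806 billion.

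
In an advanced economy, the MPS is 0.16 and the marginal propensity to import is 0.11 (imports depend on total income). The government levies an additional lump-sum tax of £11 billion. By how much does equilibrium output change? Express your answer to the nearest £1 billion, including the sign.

MPC = 1 − MPS = 1 − 0.16 = 0.84.
A lump-sum tax change of +£11 billion shifts disposable income by −£11 billion; first-round consumption changes by −c × ΔT = −0.84 × (+£11 billion) = −£9.24 billion.
Expenditure multiplier = 1/(1 − c + m) = 1/(1 − 0.84 + 0.11) = 1/0.27 ≈ 3.704.
The tax multiplier is −c × k ≈ −3.111, so ΔY = k × (−c·ΔT) = (−£9.24 billion) / 0.27 ≈ −£34 billion.

−£34 billion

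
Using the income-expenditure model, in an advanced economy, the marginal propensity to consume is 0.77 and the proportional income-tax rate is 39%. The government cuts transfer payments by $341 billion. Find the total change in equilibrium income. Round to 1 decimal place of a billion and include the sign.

−$495.1 billion

The transfer change shifts disposable income by −$341 billion, so first-round consumption changes by c·ΔTR = 0.77 × (−$341 billion) = −$262.57 billion.
Expenditure multiplier = 1/(1 − c(1−t)) = 1/(1 − 0.77×0.61) = 1/0.5303 ≈ 1.886.
The transfer multiplier is c × k ≈ 1.452, so ΔY = k × (c·ΔTR) = (−$262.57 billion) / 0.5303 ≈ −$495.1 billion.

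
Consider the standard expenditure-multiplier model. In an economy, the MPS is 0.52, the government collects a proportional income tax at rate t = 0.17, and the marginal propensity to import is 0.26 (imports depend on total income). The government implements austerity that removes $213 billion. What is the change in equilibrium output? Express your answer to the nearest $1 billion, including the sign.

MPC = 1 − MPS = 1 − 0.52 = 0.48.
Expenditure multiplier = 1/(1 − c(1−t) + m) = 1/(1 − 0.48×0.83 + 0.26) = 1/0.8616 ≈ 1.161.
ΔY = k × ΔG = (−$213 billion) / 0.8616 ≈ −$247 billion.

−$247 billion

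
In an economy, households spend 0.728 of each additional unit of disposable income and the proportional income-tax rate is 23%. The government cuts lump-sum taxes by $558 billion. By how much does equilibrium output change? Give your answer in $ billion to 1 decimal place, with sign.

+$924.4 billion

A lump-sum tax change of −$558 billion shifts disposable income by +$558 billion; first-round consumption changes by −c × ΔT = −0.728 × (−$558 billion) = +$406.224 billion.
Expenditure multiplier = 1/(1 − c(1−t)) = 1/(1 − 0.728×0.77) = 1/0.43944 ≈ 2.276.
The tax multiplier is −c × k ≈ −1.657, so ΔY = k × (−c·ΔT) = (+$406.224 billion) / 0.43944 ≈ +$924.4 billion.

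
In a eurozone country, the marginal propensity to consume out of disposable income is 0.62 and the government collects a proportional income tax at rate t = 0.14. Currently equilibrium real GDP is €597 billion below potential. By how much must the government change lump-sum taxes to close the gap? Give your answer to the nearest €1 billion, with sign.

−€449 billion

Spending multiplier = 1/(1 − c(1−t)) = 1/(1 − 0.62×0.86) = 1/0.4668 ≈ 2.142.
Tax multiplier = −c·k = −0.62/0.4668 ≈ −1.328. Need ΔY = +€597 billion, so ΔT = ΔY/(−c·k) = −(+€597 billion) × 0.4668 / 0.62 ≈ −€449 billion.
The government should cut lump-sum taxes by €449 billion.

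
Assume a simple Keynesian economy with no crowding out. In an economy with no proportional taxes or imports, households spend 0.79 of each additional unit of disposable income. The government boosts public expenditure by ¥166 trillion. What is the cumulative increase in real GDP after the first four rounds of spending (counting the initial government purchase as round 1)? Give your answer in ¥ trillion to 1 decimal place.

¥482.6 trillion

Round 1 adds ΔG = ¥166 trillion; each later round is MPC = 0.79 times the previous.
After 4 rounds: 166 + 131.14 + 103.6006 + 81.844474 = ΔG·(1 − c^4)/(1 − c) = 166 × (1 − 0.38950081)/0.21 ≈ ¥482.6 trillion.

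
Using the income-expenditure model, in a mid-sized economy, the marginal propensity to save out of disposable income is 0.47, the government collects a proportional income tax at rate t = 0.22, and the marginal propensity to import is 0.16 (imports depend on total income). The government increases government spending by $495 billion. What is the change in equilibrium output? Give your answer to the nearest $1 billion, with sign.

+$663 billion

MPC = 1 − MPS = 1 − 0.47 = 0.53.
Expenditure multiplier = 1/(1 − c(1−t) + m) = 1/(1 − 0.53×0.78 + 0.16) = 1/0.7466 ≈ 1.339.
ΔY = k × ΔG = (+$495 billion) / 0.7466 ≈ +$663 billion.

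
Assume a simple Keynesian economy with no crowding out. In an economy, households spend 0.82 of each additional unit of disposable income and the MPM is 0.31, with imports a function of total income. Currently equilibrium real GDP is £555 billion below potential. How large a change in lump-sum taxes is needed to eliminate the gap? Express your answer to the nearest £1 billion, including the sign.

−£332 billion

Spending multiplier = 1/(1 − c + m) = 1/(1 − 0.82 + 0.31) = 1/0.49 ≈ 2.041.
Tax multiplier = −c·k = −0.82/0.49 ≈ −1.673. Need ΔY = +£555 billion, so ΔT = ΔY/(−c·k) = −(+£555 billion) × 0.49 / 0.82 ≈ −£332 billion.
The government should cut lump-sum taxes by £332 billion.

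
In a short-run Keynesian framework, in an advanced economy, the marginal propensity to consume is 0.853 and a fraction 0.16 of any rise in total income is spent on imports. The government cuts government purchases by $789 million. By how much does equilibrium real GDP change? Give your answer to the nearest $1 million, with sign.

Expenditure multiplier = 1/(1 − c + m) = 1/(1 − 0.853 + 0.16) = 1/0.307 ≈ 3.257.
ΔY = k × ΔG = (−$789 million) / 0.307 ≈ −$2,570 million.

−$2,570 million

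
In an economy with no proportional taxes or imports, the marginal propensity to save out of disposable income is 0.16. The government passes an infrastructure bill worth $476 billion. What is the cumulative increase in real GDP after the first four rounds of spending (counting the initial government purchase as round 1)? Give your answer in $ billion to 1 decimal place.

MPC = 1 − MPS = 1 − 0.16 = 0.84.
Round 1 adds ΔG = $476 billion; each later round is MPC = 0.84 times the previous.
After 4 rounds: 476 + 399.84 + 335.8656 + 282.127104 = ΔG·(1 − c^4)/(1 − c) = 476 × (1 − 0.49787136)/0.16 ≈ $1,493.8 billion.

$1,493.8 billion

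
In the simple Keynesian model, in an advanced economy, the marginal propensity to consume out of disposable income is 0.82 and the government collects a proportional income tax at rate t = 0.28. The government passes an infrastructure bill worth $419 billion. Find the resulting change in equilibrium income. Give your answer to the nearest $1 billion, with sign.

+$1,023 billion

Government-spending multiplier = 1/(1 − c(1−t)) = 1/(1 − 0.82×0.72) = 1/0.4096 ≈ 2.441.
ΔY = k × ΔG = (+$419 billion) / 0.4096 ≈ +$1,023 billion.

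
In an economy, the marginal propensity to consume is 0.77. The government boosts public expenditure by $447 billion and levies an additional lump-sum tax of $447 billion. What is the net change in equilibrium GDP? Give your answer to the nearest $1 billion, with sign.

Expenditure multiplier = 1/(1 − MPC) = 1/(1 − 0.77) = 1/0.23 ≈ 4.348.
ΔG contributes k·ΔG = (+$447 billion) / 0.23 ≈ +$1,943.5 billion.
ΔT of +$447 billion changes first-round spending by −c·ΔT = −$344.19 billion, contributing k·(−c·ΔT) = (−$344.19 billion) / 0.23 ≈ −$1,496.5 billion.
With ΔG = ΔT and no other leakages, the balanced-budget multiplier is 1, so ΔY = ΔG = +$447 billion.

+$447 billion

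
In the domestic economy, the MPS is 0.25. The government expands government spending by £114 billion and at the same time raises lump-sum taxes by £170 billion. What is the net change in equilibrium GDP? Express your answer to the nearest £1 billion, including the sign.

MPC = 1 − MPS = 1 − 0.25 = 0.75.
Expenditure multiplier = 1/(1 − MPC) = 1/(1 − 0.75) = 1/0.25 = 4.
ΔG contributes k·ΔG = (+£114 billion) / 0.25 = +£456 billion.
ΔT of +£170 billion changes first-round spending by −c·ΔT = −£127.5 billion, contributing k·(−c·ΔT) = (−£127.5 billion) / 0.25 = −£510 billion.
Net ΔY = k(ΔG − c·ΔT) = (−£13.5 billion) / 0.25 = −£54 billion.

−£54 billion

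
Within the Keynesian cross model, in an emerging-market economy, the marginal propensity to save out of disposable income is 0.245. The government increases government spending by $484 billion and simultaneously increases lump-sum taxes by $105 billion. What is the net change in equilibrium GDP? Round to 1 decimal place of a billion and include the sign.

MPC = 1 − MPS = 1 − 0.245 = 0.755.
Expenditure multiplier = 1/(1 − MPC) = 1/(1 − 0.755) = 1/0.245 ≈ 4.082.
ΔG contributes k·ΔG = (+$484 billion) / 0.245 ≈ +$1,975.5 billion.
ΔT of +$105 billion changes first-round spending by −c·ΔT = −$79.275 billion, contributing k·(−c·ΔT) = (−$79.275 billion) / 0.245 ≈ −$323.6 billion.
Net ΔY = k(ΔG − c·ΔT) = (+$404.725 billion) / 0.245 ≈ +$1,651.9 billion.

+$1,651.9 billion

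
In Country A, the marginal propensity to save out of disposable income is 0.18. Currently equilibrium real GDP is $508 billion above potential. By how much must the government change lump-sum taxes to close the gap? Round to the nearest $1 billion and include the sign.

MPC = 1 − MPS = 1 − 0.18 = 0.82.
Spending multiplier = 1/(1 − MPC) = 1/(1 − 0.82) = 1/0.18 ≈ 5.556.
Tax multiplier = −c·k = −0.82/0.18 ≈ −4.556. Need ΔY = −$508 billion, so ΔT = ΔY/(−c·k) = −(−$508 billion) × 0.18 / 0.82 ≈ +$112 billion.
The government should raise lump-sum taxes by $112 billion.

+$112 billion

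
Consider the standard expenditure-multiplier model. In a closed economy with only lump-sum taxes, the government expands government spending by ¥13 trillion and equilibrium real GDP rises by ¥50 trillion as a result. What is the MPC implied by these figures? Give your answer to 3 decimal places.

Implied spending multiplier k = ΔY/ΔG = 50/13 ≈ 3.8462.
Since k = 1/(1 − MPC), MPC = 1 − 1/k = 1 − ΔG/ΔY = 1 − 13/50 = 0.740.

0.740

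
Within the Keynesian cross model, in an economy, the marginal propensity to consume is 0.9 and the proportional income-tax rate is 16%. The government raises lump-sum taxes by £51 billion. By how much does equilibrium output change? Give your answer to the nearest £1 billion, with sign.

−£188 billion

A lump-sum tax change of +£51 billion shifts disposable income by −£51 billion; first-round consumption changes by −c × ΔT = −0.9 × (+£51 billion) = −£45.9 billion.
Expenditure multiplier = 1/(1 − c(1−t)) = 1/(1 − 0.9×0.84) = 1/0.244 ≈ 4.098.
The tax multiplier is −c × k ≈ −3.689, so ΔY = k × (−c·ΔT) = (−£45.9 billion) / 0.244 ≈ −£188 billion.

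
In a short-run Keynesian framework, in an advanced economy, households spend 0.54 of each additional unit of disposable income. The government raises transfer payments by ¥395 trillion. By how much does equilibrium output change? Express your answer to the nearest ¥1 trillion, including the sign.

+¥464 trillion

The transfer change shifts disposable income by +¥395 trillion, so first-round consumption changes by c·ΔTR = 0.54 × (+¥395 trillion) = +¥213.3 trillion.
Expenditure multiplier = 1/(1 − MPC) = 1/(1 − 0.54) = 1/0.46 ≈ 2.174.
The transfer multiplier is c × k ≈ 1.174, so ΔY = k × (c·ΔTR) = (+¥213.3 trillion) / 0.46 ≈ +¥464 trillion.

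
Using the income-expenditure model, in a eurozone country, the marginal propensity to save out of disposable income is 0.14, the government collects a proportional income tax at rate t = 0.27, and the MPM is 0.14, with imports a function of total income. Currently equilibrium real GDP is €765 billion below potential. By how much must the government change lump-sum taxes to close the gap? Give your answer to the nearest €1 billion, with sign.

MPC = 1 − MPS = 1 − 0.14 = 0.86.
Spending multiplier = 1/(1 − c(1−t) + m) = 1/(1 − 0.86×0.73 + 0.14) = 1/0.5122 ≈ 1.952.
Tax multiplier = −c·k = −0.86/0.5122 ≈ −1.679. Need ΔY = +€765 billion, so ΔT = ΔY/(−c·k) = −(+€765 billion) × 0.5122 / 0.86 ≈ −€456 billion.
The government should cut lump-sum taxes by €456 billion.

−€456 billion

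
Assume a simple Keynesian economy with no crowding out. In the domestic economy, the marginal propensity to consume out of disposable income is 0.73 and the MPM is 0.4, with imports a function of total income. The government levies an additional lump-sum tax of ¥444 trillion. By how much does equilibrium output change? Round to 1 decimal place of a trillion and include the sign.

A lump-sum tax change of +¥444 trillion shifts disposable income by −¥444 trillion; first-round consumption changes by −c × ΔT = −0.73 × (+¥444 trillion) = −¥324.12 trillion.
Expenditure multiplier = 1/(1 − c + m) = 1/(1 − 0.73 + 0.4) = 1/0.67 ≈ 1.493.
The tax multiplier is −c × k ≈ −1.09, so ΔY = k × (−c·ΔT) = (−¥324.12 trillion) / 0.67 ≈ −¥483.8 trillion.

−¥483.8 trillion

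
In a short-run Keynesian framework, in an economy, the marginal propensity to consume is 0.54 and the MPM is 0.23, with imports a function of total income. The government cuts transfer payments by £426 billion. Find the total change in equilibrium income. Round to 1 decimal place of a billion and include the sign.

The transfer change shifts disposable income by −£426 billion, so first-round consumption changes by c·ΔTR = 0.54 × (−£426 billion) = −£230.04 billion.
Expenditure multiplier = 1/(1 − c + m) = 1/(1 − 0.54 + 0.23) = 1/0.69 ≈ 1.449.
The transfer multiplier is c × k ≈ 0.783, so ΔY = k × (c·ΔTR) = (−£230.04 billion) / 0.69 ≈ −£333.4 billion.

−£333.4 billion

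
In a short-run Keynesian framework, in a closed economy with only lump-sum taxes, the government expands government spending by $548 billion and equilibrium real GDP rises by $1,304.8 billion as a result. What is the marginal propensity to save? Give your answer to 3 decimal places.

Implied spending multiplier k = ΔY/ΔG = 1,304.8/548 ≈ 2.381.
Since k = 1/(1 − MPC), MPC = 1 − 1/k = 1 − ΔG/ΔY = 1 − 548/1,304.8 ≈ 0.580.
MPS = 1 − MPC = 0.420.

0.420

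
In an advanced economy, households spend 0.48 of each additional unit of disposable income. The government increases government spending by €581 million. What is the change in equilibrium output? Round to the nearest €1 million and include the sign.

Spending multiplier = 1/(1 − MPC) = 1/(1 − 0.48) = 1/0.52 ≈ 1.923.
ΔY = k × ΔG = (+€581 million) / 0.52 ≈ +€1,117 million.

+€1,117 million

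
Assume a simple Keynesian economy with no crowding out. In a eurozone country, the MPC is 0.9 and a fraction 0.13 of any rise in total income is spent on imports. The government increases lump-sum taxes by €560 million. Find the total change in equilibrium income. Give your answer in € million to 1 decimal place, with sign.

A lump-sum tax change of +€560 million shifts disposable income by −€560 million; first-round consumption changes by −c × ΔT = −0.9 × (+€560 million) = −€504 million.
Expenditure multiplier = 1/(1 − c + m) = 1/(1 − 0.9 + 0.13) = 1/0.23 ≈ 4.348.
The tax multiplier is −c × k ≈ −3.913, so ΔY = k × (−c·ΔT) = (−€504 million) / 0.23 ≈ −€2,191.3 million.

−€2,191.3 million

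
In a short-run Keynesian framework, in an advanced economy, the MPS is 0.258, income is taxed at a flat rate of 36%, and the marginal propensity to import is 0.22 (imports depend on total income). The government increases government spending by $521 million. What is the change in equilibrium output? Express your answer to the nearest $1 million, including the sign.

MPC = 1 − MPS = 1 − 0.258 = 0.742.
Government-spending multiplier = 1/(1 − c(1−t) + m) = 1/(1 − 0.742×0.64 + 0.22) = 1/0.74512 ≈ 1.342.
ΔY = k × ΔG = (+$521 million) / 0.74512 ≈ +$699 million.

+$699 million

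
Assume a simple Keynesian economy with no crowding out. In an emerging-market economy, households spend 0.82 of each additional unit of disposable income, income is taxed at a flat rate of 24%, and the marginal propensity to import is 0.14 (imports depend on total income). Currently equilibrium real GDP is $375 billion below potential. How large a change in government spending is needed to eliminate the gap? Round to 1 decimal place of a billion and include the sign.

Spending multiplier = 1/(1 − c(1−t) + m) = 1/(1 − 0.82×0.76 + 0.14) = 1/0.5168 ≈ 1.935.
Need ΔY = +$375 billion, so ΔG = ΔY/k = (+$375 billion) × 0.5168 = +$193.8 billion.
The government should increase government spending by $193.8 billion.

+$193.8 billion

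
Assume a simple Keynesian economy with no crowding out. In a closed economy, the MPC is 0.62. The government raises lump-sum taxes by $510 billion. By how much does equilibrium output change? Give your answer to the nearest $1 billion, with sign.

−$832 billion

A lump-sum tax change of +$510 billion shifts disposable income by −$510 billion; first-round consumption changes by −c × ΔT = −0.62 × (+$510 billion) = −$316.2 billion.
Expenditure multiplier = 1/(1 − MPC) = 1/(1 − 0.62) = 1/0.38 ≈ 2.632.
The tax multiplier is −c × k ≈ −1.632, so ΔY = k × (−c·ΔT) = (−$316.2 billion) / 0.38 ≈ −$832 billion.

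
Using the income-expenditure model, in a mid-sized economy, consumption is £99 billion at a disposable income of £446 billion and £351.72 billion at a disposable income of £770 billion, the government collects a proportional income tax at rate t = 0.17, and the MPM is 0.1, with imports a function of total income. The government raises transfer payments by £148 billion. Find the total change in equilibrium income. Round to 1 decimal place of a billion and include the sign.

+£255.1 billion

MPC = ΔC/ΔYd = (351.72 − 99)/(770 − 446) = 252.72/324 = 0.78.
The transfer change shifts disposable income by +£148 billion, so first-round consumption changes by c·ΔTR = 0.78 × (+£148 billion) = +£115.44 billion.
Expenditure multiplier = 1/(1 − c(1−t) + m) = 1/(1 − 0.78×0.83 + 0.1) = 1/0.4526 ≈ 2.209.
The transfer multiplier is c × k ≈ 1.723, so ΔY = k × (c·ΔTR) = (+£115.44 billion) / 0.4526 ≈ +£255.1 billion.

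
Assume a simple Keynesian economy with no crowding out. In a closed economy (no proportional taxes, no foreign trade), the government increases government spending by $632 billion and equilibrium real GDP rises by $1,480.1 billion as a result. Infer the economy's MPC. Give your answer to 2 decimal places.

0.57

Implied spending multiplier k = ΔY/ΔG = 1,480.1/632 ≈ 2.3419.
Since k = 1/(1 − MPC), MPC = 1 − 1/k = 1 − ΔG/ΔY = 1 − 632/1,480.1 ≈ 0.57.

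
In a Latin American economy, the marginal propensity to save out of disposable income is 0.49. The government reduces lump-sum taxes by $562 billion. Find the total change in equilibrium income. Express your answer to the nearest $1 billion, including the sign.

+$585 billion

MPC = 1 − MPS = 1 − 0.49 = 0.51.
A lump-sum tax change of −$562 billion shifts disposable income by +$562 billion; first-round consumption changes by −c × ΔT = −0.51 × (−$562 billion) = +$286.62 billion.
Expenditure multiplier = 1/(1 − MPC) = 1/(1 − 0.51) = 1/0.49 ≈ 2.041.
The tax multiplier is −c × k ≈ −1.041, so ΔY = k × (−c·ΔT) = (+$286.62 billion) / 0.49 ≈ +$585 billion.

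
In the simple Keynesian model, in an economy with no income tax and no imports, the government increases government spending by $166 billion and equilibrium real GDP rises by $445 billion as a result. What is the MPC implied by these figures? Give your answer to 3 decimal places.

0.627

Implied spending multiplier k = ΔY/ΔG = 445/166 ≈ 2.6807.
Since k = 1/(1 − MPC), MPC = 1 − 1/k = 1 − ΔG/ΔY = 1 − 166/445 ≈ 0.627.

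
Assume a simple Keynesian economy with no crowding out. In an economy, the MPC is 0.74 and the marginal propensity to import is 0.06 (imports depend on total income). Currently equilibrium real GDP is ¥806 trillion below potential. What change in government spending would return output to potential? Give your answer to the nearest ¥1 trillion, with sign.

Spending multiplier = 1/(1 − c + m) = 1/(1 − 0.74 + 0.06) = 1/0.32 = 3.125.
Need ΔY = +¥806 trillion, so ΔG = ΔY/k = (+¥806 trillion) × 0.32 ≈ +¥258 trillion.
The government should increase government spending by ¥258 trillion.

+¥258 trillion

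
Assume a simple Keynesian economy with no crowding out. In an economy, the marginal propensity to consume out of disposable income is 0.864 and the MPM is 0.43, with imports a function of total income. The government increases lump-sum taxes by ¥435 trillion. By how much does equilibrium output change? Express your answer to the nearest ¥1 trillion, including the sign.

A lump-sum tax change of +¥435 trillion shifts disposable income by −¥435 trillion; first-round consumption changes by −c × ΔT = −0.864 × (+¥435 trillion) = −¥375.84 trillion.
Expenditure multiplier = 1/(1 − c + m) = 1/(1 − 0.864 + 0.43) = 1/0.566 ≈ 1.767.
The tax multiplier is −c × k ≈ −1.527, so ΔY = k × (−c·ΔT) = (−¥375.84 trillion) / 0.566 ≈ −¥664 trillion.

−¥664 trillion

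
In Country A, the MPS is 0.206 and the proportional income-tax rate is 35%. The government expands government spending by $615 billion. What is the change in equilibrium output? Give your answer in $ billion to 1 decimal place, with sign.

MPC = 1 − MPS = 1 − 0.206 = 0.794.
Spending multiplier = 1/(1 − c(1−t)) = 1/(1 − 0.794×0.65) = 1/0.4839 ≈ 2.067.
ΔY = k × ΔG = (+$615 billion) / 0.4839 ≈ +$1,270.9 billion.

+$1,270.9 billion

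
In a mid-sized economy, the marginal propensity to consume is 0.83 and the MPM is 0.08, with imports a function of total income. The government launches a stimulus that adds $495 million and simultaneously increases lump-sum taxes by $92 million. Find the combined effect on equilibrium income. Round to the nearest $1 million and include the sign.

+$1,675 million

Expenditure multiplier = 1/(1 − c + m) = 1/(1 − 0.83 + 0.08) = 1/0.25 = 4.
ΔG contributes k·ΔG = (+$495 million) / 0.25 = +$1,980 million.
ΔT of +$92 million changes first-round spending by −c·ΔT = −$76.36 million, contributing k·(−c·ΔT) = (−$76.36 million) / 0.25 ≈ −$305.4 million.
Net ΔY = k(ΔG − c·ΔT) = (+$418.64 million) / 0.25 ≈ +$1,675 million.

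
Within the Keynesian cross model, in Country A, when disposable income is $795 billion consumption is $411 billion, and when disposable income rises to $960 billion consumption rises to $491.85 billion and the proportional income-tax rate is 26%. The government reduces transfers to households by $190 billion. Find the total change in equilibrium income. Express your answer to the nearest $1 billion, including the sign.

−$146 billion

MPC = ΔC/ΔYd = (491.85 − 411)/(960 − 795) = 80.85/165 = 0.49.
The transfer change shifts disposable income by −$190 billion, so first-round consumption changes by c·ΔTR = 0.49 × (−$190 billion) = −$93.1 billion.
Expenditure multiplier = 1/(1 − c(1−t)) = 1/(1 − 0.49×0.74) = 1/0.6374 ≈ 1.569.
The transfer multiplier is c × k ≈ 0.769, so ΔY = k × (c·ΔTR) = (−$93.1 billion) / 0.6374 ≈ −$146 billion.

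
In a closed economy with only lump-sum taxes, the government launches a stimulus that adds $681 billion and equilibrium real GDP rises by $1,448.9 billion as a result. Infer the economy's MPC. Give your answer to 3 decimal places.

Implied spending multiplier k = ΔY/ΔG = 1,448.9/681 ≈ 2.1276.
Since k = 1/(1 − MPC), MPC = 1 − 1/k = 1 − ΔG/ΔY = 1 − 681/1,448.9 ≈ 0.530.

0.530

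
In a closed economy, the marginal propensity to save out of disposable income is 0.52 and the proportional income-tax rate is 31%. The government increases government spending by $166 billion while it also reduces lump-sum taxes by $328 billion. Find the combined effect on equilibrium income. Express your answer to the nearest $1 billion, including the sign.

+$484 billion

MPC = 1 − MPS = 1 − 0.52 = 0.48.
Expenditure multiplier = 1/(1 − c(1−t)) = 1/(1 − 0.48×0.69) = 1/0.6688 ≈ 1.495.
ΔG contributes k·ΔG = (+$166 billion) / 0.6688 ≈ +$248.2 billion.
ΔT of −$328 billion changes first-round spending by −c·ΔT = +$157.44 billion, contributing k·(−c·ΔT) = (+$157.44 billion) / 0.6688 ≈ +$235.4 billion.
Net ΔY = k(ΔG − c·ΔT) = (+$323.44 billion) / 0.6688 ≈ +$484 billion.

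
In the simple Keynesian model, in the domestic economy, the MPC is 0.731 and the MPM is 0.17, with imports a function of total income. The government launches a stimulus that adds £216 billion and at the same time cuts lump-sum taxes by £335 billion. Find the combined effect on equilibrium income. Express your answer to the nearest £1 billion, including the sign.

Expenditure multiplier = 1/(1 − c + m) = 1/(1 − 0.731 + 0.17) = 1/0.439 ≈ 2.278.
ΔG contributes k·ΔG = (+£216 billion) / 0.439 ≈ +£492 billion.
ΔT of −£335 billion changes first-round spending by −c·ΔT = +£244.885 billion, contributing k·(−c·ΔT) = (+£244.885 billion) / 0.439 ≈ +£557.8 billion.
Net ΔY = k(ΔG − c·ΔT) = (+£460.885 billion) / 0.439 ≈ +£1,050 billion.

+£1,050 billion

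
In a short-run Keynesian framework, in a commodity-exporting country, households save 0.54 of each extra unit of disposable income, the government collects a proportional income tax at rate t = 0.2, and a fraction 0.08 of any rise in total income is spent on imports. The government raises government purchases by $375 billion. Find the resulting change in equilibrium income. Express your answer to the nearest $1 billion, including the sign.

MPC = 1 − MPS = 1 − 0.54 = 0.46.
Government-spending multiplier = 1/(1 − c(1−t) + m) = 1/(1 − 0.46×0.8 + 0.08) = 1/0.712 ≈ 1.404.
ΔY = k × ΔG = (+$375 billion) / 0.712 ≈ +$527 billion.

+$527 billion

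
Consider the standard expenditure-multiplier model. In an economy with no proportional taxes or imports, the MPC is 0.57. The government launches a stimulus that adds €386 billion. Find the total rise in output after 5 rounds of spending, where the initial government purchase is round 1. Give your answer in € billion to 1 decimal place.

€843.7 billion

Round 1 adds ΔG = €386 billion; each later round is MPC = 0.57 times the previous.
After 5 rounds: 386 + 220.02 + 125.4114 + 71.484498 + 40.74616386 = ΔG·(1 − c^5)/(1 − c) = 386 × (1 − 0.0601692057)/0.43 ≈ €843.7 billion.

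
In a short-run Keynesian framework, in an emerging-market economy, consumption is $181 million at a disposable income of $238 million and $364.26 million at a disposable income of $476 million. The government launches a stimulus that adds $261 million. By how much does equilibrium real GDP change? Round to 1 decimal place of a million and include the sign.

+$1,134.8 million

MPC = ΔC/ΔYd = (364.26 − 181)/(476 − 238) = 183.26/238 = 0.77.
Spending multiplier = 1/(1 − MPC) = 1/(1 − 0.77) = 1/0.23 ≈ 4.348.
ΔY = k × ΔG = (+$261 million) / 0.23 ≈ +$1,134.8 million.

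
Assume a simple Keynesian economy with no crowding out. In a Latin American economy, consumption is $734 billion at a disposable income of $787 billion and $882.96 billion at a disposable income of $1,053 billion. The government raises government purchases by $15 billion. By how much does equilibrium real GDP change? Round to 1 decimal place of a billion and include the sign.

+$34.1 billion

MPC = ΔC/ΔYd = (882.96 − 734)/(1,053 − 787) = 148.96/266 = 0.56.
Government-spending multiplier = 1/(1 − MPC) = 1/(1 − 0.56) = 1/0.44 ≈ 2.273.
ΔY = k × ΔG = (+$15 billion) / 0.44 ≈ +$34.1 billion.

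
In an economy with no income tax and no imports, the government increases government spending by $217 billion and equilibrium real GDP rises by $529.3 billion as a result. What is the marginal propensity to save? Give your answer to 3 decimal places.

0.410

Implied spending multiplier k = ΔY/ΔG = 529.3/217 ≈ 2.4392.
Since k = 1/(1 − MPC), MPC = 1 − 1/k = 1 − ΔG/ΔY = 1 − 217/529.3 ≈ 0.590.
MPS = 1 − MPC = 0.410.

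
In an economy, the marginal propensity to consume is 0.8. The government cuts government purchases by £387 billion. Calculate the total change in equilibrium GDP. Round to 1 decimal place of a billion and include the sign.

−£1,935.0 billion

Expenditure multiplier = 1/(1 − MPC) = 1/(1 − 0.8) = 1/0.2 = 5.
ΔY = k × ΔG = (−£387 billion) / 0.2 = −£1,935 billion.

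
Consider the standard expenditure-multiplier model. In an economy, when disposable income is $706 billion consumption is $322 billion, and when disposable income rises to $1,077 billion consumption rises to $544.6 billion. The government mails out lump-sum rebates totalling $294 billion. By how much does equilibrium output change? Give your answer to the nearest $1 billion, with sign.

+$441 billion

MPC = ΔC/ΔYd = (544.6 − 322)/(1,077 − 706) = 222.6/371 = 0.6.
A lump-sum tax change of −$294 billion shifts disposable income by +$294 billion; first-round consumption changes by −c × ΔT = −0.6 × (−$294 billion) = +$176.4 billion.
Expenditure multiplier = 1/(1 − MPC) = 1/(1 − 0.6) = 1/0.4 = 2.5.
The tax multiplier is −c × k = −1.5, so ΔY = k × (−c·ΔT) = (+$176.4 billion) / 0.4 = +$441 billion.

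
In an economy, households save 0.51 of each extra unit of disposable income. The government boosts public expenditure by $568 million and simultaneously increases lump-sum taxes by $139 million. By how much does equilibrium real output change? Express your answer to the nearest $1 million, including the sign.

MPC = 1 − MPS = 1 − 0.51 = 0.49.
Expenditure multiplier = 1/(1 − MPC) = 1/(1 − 0.49) = 1/0.51 ≈ 1.961.
ΔG contributes k·ΔG = (+$568 million) / 0.51 ≈ +$1,113.7 million.
ΔT of +$139 million changes first-round spending by −c·ΔT = −$68.11 million, contributing k·(−c·ΔT) = (−$68.11 million) / 0.51 ≈ −$133.5 million.
Net ΔY = k(ΔG − c·ΔT) = (+$499.89 million) / 0.51 ≈ +$980 million.

+$980 million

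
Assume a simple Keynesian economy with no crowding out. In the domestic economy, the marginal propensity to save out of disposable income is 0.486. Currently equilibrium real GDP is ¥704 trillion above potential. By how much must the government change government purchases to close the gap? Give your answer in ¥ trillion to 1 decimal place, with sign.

MPC = 1 − MPS = 1 − 0.486 = 0.514.
Spending multiplier = 1/(1 − MPC) = 1/(1 − 0.514) = 1/0.486 ≈ 2.058.
Need ΔY = −¥704 trillion, so ΔG = ΔY/k = (−¥704 trillion) × 0.486 ≈ −¥342.1 trillion.
The government should cut government purchases by ¥342.1 trillion.

−¥342.1 trillion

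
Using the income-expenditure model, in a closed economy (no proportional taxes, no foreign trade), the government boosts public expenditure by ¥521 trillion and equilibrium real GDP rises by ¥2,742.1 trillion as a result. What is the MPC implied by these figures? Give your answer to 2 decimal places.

Implied spending multiplier k = ΔY/ΔG = 2,742.1/521 ≈ 5.2631.
Since k = 1/(1 − MPC), MPC = 1 − 1/k = 1 − ΔG/ΔY = 1 − 521/2,742.1 ≈ 0.81.

0.81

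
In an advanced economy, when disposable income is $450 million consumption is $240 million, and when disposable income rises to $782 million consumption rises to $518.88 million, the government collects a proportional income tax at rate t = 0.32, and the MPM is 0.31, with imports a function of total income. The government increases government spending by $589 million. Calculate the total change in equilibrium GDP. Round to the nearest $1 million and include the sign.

+$797 million

MPC = ΔC/ΔYd = (518.88 − 240)/(782 − 450) = 278.88/332 = 0.84.
Expenditure multiplier = 1/(1 − c(1−t) + m) = 1/(1 − 0.84×0.68 + 0.31) = 1/0.7388 ≈ 1.354.
ΔY = k × ΔG = (+$589 million) / 0.7388 ≈ +$797 million.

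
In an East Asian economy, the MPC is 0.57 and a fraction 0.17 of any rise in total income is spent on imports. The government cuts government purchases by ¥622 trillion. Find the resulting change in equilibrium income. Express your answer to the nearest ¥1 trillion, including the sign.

Government-spending multiplier = 1/(1 − c + m) = 1/(1 − 0.57 + 0.17) = 1/0.6 ≈ 1.667.
ΔY = k × ΔG = (−¥622 trillion) / 0.6 ≈ −¥1,037 trillion.

−¥1,037 trillion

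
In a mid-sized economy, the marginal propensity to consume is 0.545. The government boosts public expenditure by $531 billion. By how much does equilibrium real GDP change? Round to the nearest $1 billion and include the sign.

Government-spending multiplier = 1/(1 − MPC) = 1/(1 − 0.545) = 1/0.455 ≈ 2.198.
ΔY = k × ΔG = (+$531 billion) / 0.455 ≈ +$1,167 billion.

+$1,167 billion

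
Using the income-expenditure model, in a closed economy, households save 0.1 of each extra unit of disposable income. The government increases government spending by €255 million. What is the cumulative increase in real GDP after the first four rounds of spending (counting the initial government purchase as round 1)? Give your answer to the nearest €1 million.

€877 million

MPC = 1 − MPS = 1 − 0.1 = 0.9.
Round 1 adds ΔG = €255 million; each later round is MPC = 0.9 times the previous.
After 4 rounds: 255 + 229.5 + 206.55 + 185.895 = ΔG·(1 − c^4)/(1 − c) = 255 × (1 − 0.6561)/0.1 ≈ €877 million.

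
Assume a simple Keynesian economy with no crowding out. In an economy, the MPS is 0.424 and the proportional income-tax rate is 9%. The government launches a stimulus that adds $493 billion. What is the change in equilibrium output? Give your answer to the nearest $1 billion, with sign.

MPC = 1 − MPS = 1 − 0.424 = 0.576.
Expenditure multiplier = 1/(1 − c(1−t)) = 1/(1 − 0.576×0.91) = 1/0.47584 ≈ 2.102.
ΔY = k × ΔG = (+$493 billion) / 0.47584 ≈ +$1,036 billion.

+$1,036 billion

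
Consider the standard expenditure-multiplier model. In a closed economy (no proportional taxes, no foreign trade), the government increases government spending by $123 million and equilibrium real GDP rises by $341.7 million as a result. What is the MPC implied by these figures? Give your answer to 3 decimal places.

Implied spending multiplier k = ΔY/ΔG = 341.7/123 ≈ 2.778.
Since k = 1/(1 − MPC), MPC = 1 − 1/k = 1 − ΔG/ΔY = 1 − 123/341.7 ≈ 0.640.

0.640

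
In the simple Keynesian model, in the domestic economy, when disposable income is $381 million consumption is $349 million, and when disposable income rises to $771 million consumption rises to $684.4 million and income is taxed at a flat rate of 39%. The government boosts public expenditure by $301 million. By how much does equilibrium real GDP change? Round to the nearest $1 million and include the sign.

MPC = ΔC/ΔYd = (684.4 − 349)/(771 − 381) = 335.4/390 = 0.86.
Government-spending multiplier = 1/(1 − c(1−t)) = 1/(1 − 0.86×0.61) = 1/0.4754 ≈ 2.103.
ΔY = k × ΔG = (+$301 million) / 0.4754 ≈ +$633 million.

+$633 million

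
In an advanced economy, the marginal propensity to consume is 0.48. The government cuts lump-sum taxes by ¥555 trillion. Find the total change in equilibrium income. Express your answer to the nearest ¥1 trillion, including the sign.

A lump-sum tax change of −¥555 trillion shifts disposable income by +¥555 trillion; first-round consumption changes by −c × ΔT = −0.48 × (−¥555 trillion) = +¥266.4 trillion.
Expenditure multiplier = 1/(1 − MPC) = 1/(1 − 0.48) = 1/0.52 ≈ 1.923.
The tax multiplier is −c × k ≈ −0.923, so ΔY = k × (−c·ΔT) = (+¥266.4 trillion) / 0.52 ≈ +¥512 trillion.

+¥512 trillion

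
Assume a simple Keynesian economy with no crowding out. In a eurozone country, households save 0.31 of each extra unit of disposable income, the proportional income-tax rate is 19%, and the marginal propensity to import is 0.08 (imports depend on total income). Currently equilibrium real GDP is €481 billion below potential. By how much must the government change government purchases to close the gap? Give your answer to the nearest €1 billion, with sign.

MPC = 1 − MPS = 1 − 0.31 = 0.69.
Spending multiplier = 1/(1 − c(1−t) + m) = 1/(1 − 0.69×0.81 + 0.08) = 1/0.5211 ≈ 1.919.
Need ΔY = +€481 billion, so ΔG = ΔY/k = (+€481 billion) × 0.5211 ≈ +€251 billion.
The government should increase government purchases by €251 billion.

+€251 billion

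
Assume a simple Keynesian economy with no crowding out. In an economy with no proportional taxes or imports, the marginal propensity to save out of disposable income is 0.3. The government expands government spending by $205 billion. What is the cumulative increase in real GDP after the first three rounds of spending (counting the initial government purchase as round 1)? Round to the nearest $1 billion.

$449 billion

MPC = 1 − MPS = 1 − 0.3 = 0.7.
Round 1 adds ΔG = $205 billion; each later round is MPC = 0.7 times the previous.
After 3 rounds: 205 + 143.5 + 100.45 = ΔG·(1 − c^3)/(1 − c) = 205 × (1 − 0.343)/0.3 ≈ $449 billion.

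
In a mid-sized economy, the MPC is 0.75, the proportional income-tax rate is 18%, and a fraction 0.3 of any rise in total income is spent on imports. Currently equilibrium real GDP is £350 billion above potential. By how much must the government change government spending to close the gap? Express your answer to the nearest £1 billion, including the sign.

Spending multiplier = 1/(1 − c(1−t) + m) = 1/(1 − 0.75×0.82 + 0.3) = 1/0.685 ≈ 1.46.
Need ΔY = −£350 billion, so ΔG = ΔY/k = (−£350 billion) × 0.685 ≈ −£240 billion.
The government should cut government spending by £240 billion.

−£240 billion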